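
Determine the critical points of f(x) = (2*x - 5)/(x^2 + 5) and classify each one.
f'(x) = 2*(-x^2 + 5*x + 5)/(x^4 + 10*x^2 + 25)

Solve f'(x) = 0:
  f'(x) = -2*(x^2 - 5*x - 5)/(x^2 + 5)^2; the denominator is positive wherever f is defined, so f'(x) = 0 ⇔ -2*x^2 + 10*x + 10 = 0.
  Factor: -2*x^2 + 10*x + 10 = -2*(x^2 - 5*x - 5); x^2 - 5*x - 5 = 0 has no rational roots; quadratic formula: x = (5 ± √45)/2.
  ⇒ x = 5/2 - 3*sqrt(5)/2 ≈ -0.8541, 5/2 + 3*sqrt(5)/2 ≈ 5.8541

f''(x) = 2*(4*x^2*(2*x - 5) + (5 - 6*x)*(x^2 + 5))/(x^2 + 5)^3
Second-derivative test at each critical point:
  f''(-0.8541) = 0.4087 > 0 → local minimum
  f''(5.8541) = -0.0087 < 0 → local maximum

Critical points: x = 5/2 - 3*sqrt(5)/2 ≈ -0.8541 (local minimum); x = 5/2 + 3*sqrt(5)/2 ≈ 5.8541 (local maximum)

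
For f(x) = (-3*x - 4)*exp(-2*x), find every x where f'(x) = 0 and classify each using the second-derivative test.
f'(x) = (6*x + 5)*exp(-2*x)

Solve f'(x) = 0:
  f'(x) = (6*x + 5)·exp(-2*x) and exp(-2*x) > 0 for every x, so f'(x) = 0 ⇔ 6*x + 5 = 0.
  6*x + 5 = 0.
  ⇒ x = -5/6

f''(x) = 4*(-3*x - 1)*exp(-2*x)
Second-derivative test at each critical point:
  f''(-5/6) = 31.7669 > 0 → local minimum

Critical points: x = -5/6 (local minimum)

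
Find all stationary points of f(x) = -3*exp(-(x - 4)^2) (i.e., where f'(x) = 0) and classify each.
f'(x) = 6*(x - 4)*exp(-(x - 4)^2)

Solve f'(x) = 0:
  f'(x) = (6*x - 24)·exp(-(x - 4)^2) and exp(-(x - 4)^2) > 0 for every x, so f'(x) = 0 ⇔ 6*x - 24 = 0.
  Factor: 6*x - 24 = 6*(x - 4) = 0.
  ⇒ x = 4

f''(x) = 6*(1 - 2*(x - 4)^2)*exp(-(x - 4)^2)
Second-derivative test at each critical point:
  f''(4) = 6 > 0 → local minimum

Critical points: x = 4 (local minimum)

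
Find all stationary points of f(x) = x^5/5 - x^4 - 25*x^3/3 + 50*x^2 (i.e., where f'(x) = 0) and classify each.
f'(x) = x*(x^3 - 4*x^2 - 25*x + 100)

Solve f'(x) = 0:
  Factor: x^4 - 4*x^3 - 25*x^2 + 100*x = x*(x - 5)*(x - 4)*(x + 5) = 0.
  ⇒ x = -5, 0, 4, 5

f''(x) = 4*x^3 - 12*x^2 - 50*x + 100
Second-derivative test at each critical point:
  f''(-5) = -450 < 0 → local maximum
  f''(0) = 100 > 0 → local minimum
  f''(4) = -36 < 0 → local maximum
  f''(5) = 50 > 0 → local minimum

Critical points: x = -5 (local maximum); x = 0 (local minimum); x = 4 (local maximum); x = 5 (local minimum)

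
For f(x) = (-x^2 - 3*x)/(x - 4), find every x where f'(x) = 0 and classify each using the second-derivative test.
f'(x) = (-x^2 + 8*x + 12)/(x^2 - 8*x + 16)

Solve f'(x) = 0:
  f'(x) = -(x^2 - 8*x - 12)/(x - 4)^2; the denominator is positive wherever f is defined, so f'(x) = 0 ⇔ -x^2 + 8*x + 12 = 0.
  x^2 - 8*x - 12 = 0 has no rational roots; quadratic formula: x = (8 ± √112)/2.
  ⇒ x = 4 - 2*sqrt(7) ≈ -1.2915, 4 + 2*sqrt(7) ≈ 9.2915

f''(x) = -56/(x^3 - 12*x^2 + 48*x - 64)
Second-derivative test at each critical point:
  f''(-1.2915) = 0.3780 > 0 → local minimum
  f''(9.2915) = -0.3780 < 0 → local maximum

Critical points: x = 4 - 2*sqrt(7) ≈ -1.2915 (local minimum); x = 4 + 2*sqrt(7) ≈ 9.2915 (local maximum)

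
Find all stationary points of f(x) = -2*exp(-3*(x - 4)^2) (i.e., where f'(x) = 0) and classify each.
f'(x) = 12*(x - 4)*exp(-3*(x - 4)^2)

Solve f'(x) = 0:
  f'(x) = (12*x - 48)·exp(-3*(x - 4)^2) and exp(-3*(x - 4)^2) > 0 for every x, so f'(x) = 0 ⇔ 12*x - 48 = 0.
  Factor: 12*x - 48 = 12*(x - 4) = 0.
  ⇒ x = 4

f''(x) = 12*(1 - 6*(x - 4)^2)*exp(-3*(x - 4)^2)
Second-derivative test at each critical point:
  f''(4) = 12 > 0 → local minimum

Critical points: x = 4 (local minimum)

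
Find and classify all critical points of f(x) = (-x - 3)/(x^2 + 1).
f'(x) = (-x^2 + 2*x*(x + 3) - 1)/(x^2 + 1)^2

Solve f'(x) = 0:
  f'(x) = (x^2 + 6*x - 1)/(x^2 + 1)^2; the denominator is positive wherever f is defined, so f'(x) = 0 ⇔ x^2 + 6*x - 1 = 0.
  x^2 + 6*x - 1 = 0 has no rational roots; quadratic formula: x = (-6 ± √40)/2.
  ⇒ x = -sqrt(10) - 3 ≈ -6.1623, -3 + sqrt(10) ≈ 0.1623

f''(x) = 2*(-4*x^2*(x + 3) + 3*(x + 1)*(x^2 + 1))/(x^2 + 1)^3
Second-derivative test at each critical point:
  f''(-6.1623) = -0.0042 < 0 → local maximum
  f''(0.1623) = 6.0042 > 0 → local minimum

Critical points: x = -sqrt(10) - 3 ≈ -6.1623 (local maximum); x = -3 + sqrt(10) ≈ 0.1623 (local minimum)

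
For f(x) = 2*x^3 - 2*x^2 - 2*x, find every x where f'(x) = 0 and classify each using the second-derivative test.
f'(x) = 6*x^2 - 4*x - 2

Solve f'(x) = 0:
  Factor: 6*x^2 - 4*x - 2 = 2*(x - 1)*(3*x + 1) = 0.
  ⇒ x = -1/3, 1

f''(x) = 12*x - 4
Second-derivative test at each critical point:
  f''(-1/3) = -8 < 0 → local maximum
  f''(1) = 8 > 0 → local minimum

Critical points: x = -1/3 (local maximum); x = 1 (local minimum)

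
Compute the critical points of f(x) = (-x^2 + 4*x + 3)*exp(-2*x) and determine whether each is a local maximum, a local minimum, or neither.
f'(x) = 2*(x^2 - 5*x - 1)*exp(-2*x)

Solve f'(x) = 0:
  f'(x) = (2*x^2 - 10*x - 2)·exp(-2*x) and exp(-2*x) > 0 for every x, so f'(x) = 0 ⇔ 2*x^2 - 10*x - 2 = 0.
  Factor: 2*x^2 - 10*x - 2 = 2*(x^2 - 5*x - 1); x^2 - 5*x - 1 = 0 has no rational roots; quadratic formula: x = (5 ± √29)/2.
  ⇒ x = 5/2 - sqrt(29)/2 ≈ -0.1926, 5/2 + sqrt(29)/2 ≈ 5.1926

f''(x) = 2*(-2*x^2 + 12*x - 3)*exp(-2*x)
Second-derivative test at each critical point:
  f''(-0.1926) = -15.8308 < 0 → local maximum
  f''(5.1926) = 3.327e-04 > 0 → local minimum

Critical points: x = 5/2 - sqrt(29)/2 ≈ -0.1926 (local maximum); x = 5/2 + sqrt(29)/2 ≈ 5.1926 (local minimum)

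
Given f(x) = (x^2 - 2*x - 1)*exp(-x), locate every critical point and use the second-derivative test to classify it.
f'(x) = (-x^2 + 4*x - 1)*exp(-x)

Solve f'(x) = 0:
  f'(x) = (-x^2 + 4*x - 1)·exp(-x) and exp(-x) > 0 for every x, so f'(x) = 0 ⇔ -x^2 + 4*x - 1 = 0.
  x^2 - 4*x + 1 = 0 has no rational roots; quadratic formula: x = (4 ± √12)/2.
  ⇒ x = 2 - sqrt(3) ≈ 0.2679, sqrt(3) + 2 ≈ 3.7321

f''(x) = (x^2 - 6*x + 5)*exp(-x)
Second-derivative test at each critical point:
  f''(0.2679) = 2.6499 > 0 → local minimum
  f''(3.7321) = -0.0829 < 0 → local maximum

Critical points: x = 2 - sqrt(3) ≈ 0.2679 (local minimum); x = sqrt(3) + 2 ≈ 3.7321 (local maximum)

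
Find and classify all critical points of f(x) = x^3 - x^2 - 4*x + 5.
f'(x) = 3*x^2 - 2*x - 4

Solve f'(x) = 0:
  3*x^2 - 2*x - 4 = 0 has no rational roots; quadratic formula: x = (2 ± √52)/6.
  ⇒ x = 1/3 - sqrt(13)/3 ≈ -0.8685, 1/3 + sqrt(13)/3 ≈ 1.5352

f''(x) = 6*x - 2
Second-derivative test at each critical point:
  f''(-0.8685) = -7.2111 < 0 → local maximum
  f''(1.5352) = 7.2111 > 0 → local minimum

Critical points: x = 1/3 - sqrt(13)/3 ≈ -0.8685 (local maximum); x = 1/3 + sqrt(13)/3 ≈ 1.5352 (local minimum)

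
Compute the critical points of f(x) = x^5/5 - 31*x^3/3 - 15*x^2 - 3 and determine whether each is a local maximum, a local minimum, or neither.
f'(x) = x*(x^3 - 31*x - 30)

Solve f'(x) = 0:
  Factor: x^4 - 31*x^2 - 30*x = x*(x - 6)*(x + 1)*(x + 5) = 0.
  ⇒ x = -5, -1, 0, 6

f''(x) = 4*x^3 - 62*x - 30
Second-derivative test at each critical point:
  f''(-5) = -220 < 0 → local maximum
  f''(-1) = 28 > 0 → local minimum
  f''(0) = -30 < 0 → local maximum
  f''(6) = 462 > 0 → local minimum

Critical points: x = -5 (local maximum); x = -1 (local minimum); x = 0 (local maximum); x = 6 (local minimum)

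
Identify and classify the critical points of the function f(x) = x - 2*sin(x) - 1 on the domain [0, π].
f'(x) = 1 - 2*cos(x)

Solve f'(x) = 0 on [0, π]:
  f'(x) = 0 ⇔ cos(x) = 1/2, i.e. x = ±arccos(1/2) + 2nπ; keep the solutions lying in [0, π].
  ⇒ x = pi/3 ≈ 1.0472

f''(x) = 2*sin(x)
Second-derivative test at each critical point:
  f''(1.0472) = 1.7321 > 0 → local minimum

Critical points: x = pi/3 ≈ 1.0472 (local minimum)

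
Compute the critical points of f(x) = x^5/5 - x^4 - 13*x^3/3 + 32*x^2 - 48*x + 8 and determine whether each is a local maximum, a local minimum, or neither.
f'(x) = x^4 - 4*x^3 - 13*x^2 + 64*x - 48

Solve f'(x) = 0:
  Factor: x^4 - 4*x^3 - 13*x^2 + 64*x - 48 = (x - 4)*(x - 3)*(x - 1)*(x + 4) = 0.
  ⇒ x = -4, 1, 3, 4

f''(x) = 4*x^3 - 12*x^2 - 26*x + 64
Second-derivative test at each critical point:
  f''(-4) = -280 < 0 → local maximum
  f''(1) = 30 > 0 → local minimum
  f''(3) = -14 < 0 → local maximum
  f''(4) = 24 > 0 → local minimum

Critical points: x = -4 (local maximum); x = 1 (local minimum); x = 3 (local maximum); x = 4 (local minimum)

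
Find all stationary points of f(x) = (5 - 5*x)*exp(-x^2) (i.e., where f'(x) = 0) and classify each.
f'(x) = 5*(2*x*(x - 1) - 1)*exp(-x^2)

Solve f'(x) = 0:
  f'(x) = (10*x^2 - 10*x - 5)·exp(-x^2) and exp(-x^2) > 0 for every x, so f'(x) = 0 ⇔ 10*x^2 - 10*x - 5 = 0.
  Factor: 10*x^2 - 10*x - 5 = 5*(2*x^2 - 2*x - 1); 2*x^2 - 2*x - 1 = 0 has no rational roots; quadratic formula: x = (2 ± √12)/4.
  ⇒ x = 1/2 - sqrt(3)/2 ≈ -0.3660, 1/2 + sqrt(3)/2 ≈ 1.3660

f''(x) = 10*(2*x^2*(1 - x) + 3*x - 1)*exp(-x^2)
Second-derivative test at each critical point:
  f''(-0.3660) = -15.1487 < 0 → local maximum
  f''(1.3660) = 2.6801 > 0 → local minimum

Critical points: x = 1/2 - sqrt(3)/2 ≈ -0.3660 (local maximum); x = 1/2 + sqrt(3)/2 ≈ 1.3660 (local minimum)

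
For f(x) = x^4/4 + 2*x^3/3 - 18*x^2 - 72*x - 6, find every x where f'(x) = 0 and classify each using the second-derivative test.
f'(x) = x^3 + 2*x^2 - 36*x - 72

Solve f'(x) = 0:
  Factor: x^3 + 2*x^2 - 36*x - 72 = (x - 6)*(x + 2)*(x + 6) = 0.
  ⇒ x = -6, -2, 6

f''(x) = 3*x^2 + 4*x - 36
Second-derivative test at each critical point:
  f''(-6) = 48 > 0 → local minimum
  f''(-2) = -32 < 0 → local maximum
  f''(6) = 96 > 0 → local minimum

Critical points: x = -6 (local minimum); x = -2 (local maximum); x = 6 (local minimum)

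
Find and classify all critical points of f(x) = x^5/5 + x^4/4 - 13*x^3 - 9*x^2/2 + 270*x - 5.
f'(x) = x^4 + x^3 - 39*x^2 - 9*x + 270

Solve f'(x) = 0:
  Factor: x^4 + x^3 - 39*x^2 - 9*x + 270 = (x - 5)*(x - 3)*(x + 3)*(x + 6) = 0.
  ⇒ x = -6, -3, 3, 5

f''(x) = 4*x^3 + 3*x^2 - 78*x - 9
Second-derivative test at each critical point:
  f''(-6) = -297 < 0 → local maximum
  f''(-3) = 144 > 0 → local minimum
  f''(3) = -108 < 0 → local maximum
  f''(5) = 176 > 0 → local minimum

Critical points: x = -6 (local maximum); x = -3 (local minimum); x = 3 (local maximum); x = 5 (local minimum)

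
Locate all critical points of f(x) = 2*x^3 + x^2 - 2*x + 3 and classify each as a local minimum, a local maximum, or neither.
f'(x) = 6*x^2 + 2*x - 2

Solve f'(x) = 0:
  Factor: 6*x^2 + 2*x - 2 = 2*(3*x^2 + x - 1); 3*x^2 + x - 1 = 0 has no rational roots; quadratic formula: x = (-1 ± √13)/6.
  ⇒ x = -sqrt(13)/6 - 1/6 ≈ -0.7676, -1/6 + sqrt(13)/6 ≈ 0.4343

f''(x) = 12*x + 2
Second-derivative test at each critical point:
  f''(-0.7676) = -7.2111 < 0 → local maximum
  f''(0.4343) = 7.2111 > 0 → local minimum

Critical points: x = -sqrt(13)/6 - 1/6 ≈ -0.7676 (local maximum); x = -1/6 + sqrt(13)/6 ≈ 0.4343 (local minimum)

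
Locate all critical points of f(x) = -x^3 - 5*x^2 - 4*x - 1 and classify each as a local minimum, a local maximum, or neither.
f'(x) = -3*x^2 - 10*x - 4

Solve f'(x) = 0:
  3*x^2 + 10*x + 4 = 0 has no rational roots; quadratic formula: x = (-10 ± √52)/6.
  ⇒ x = -5/3 - sqrt(13)/3 ≈ -2.8685, -5/3 + sqrt(13)/3 ≈ -0.4648

f''(x) = -6*x - 10
Second-derivative test at each critical point:
  f''(-2.8685) = 7.2111 > 0 → local minimum
  f''(-0.4648) = -7.2111 < 0 → local maximum

Critical points: x = -5/3 - sqrt(13)/3 ≈ -2.8685 (local minimum); x = -5/3 + sqrt(13)/3 ≈ -0.4648 (local maximum)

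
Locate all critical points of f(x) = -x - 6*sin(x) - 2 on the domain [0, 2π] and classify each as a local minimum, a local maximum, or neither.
f'(x) = -6*cos(x) - 1

Solve f'(x) = 0 on [0, 2π]:
  f'(x) = 0 ⇔ cos(x) = -1/6, i.e. x = ±arccos(-1/6) + 2nπ; keep the solutions lying in [0, 2π].
  ⇒ x = acos(-1/6) ≈ 1.7382, -acos(-1/6) + 2*pi ≈ 4.5449

f''(x) = 6*sin(x)
Second-derivative test at each critical point:
  f''(1.7382) = 5.9161 > 0 → local minimum
  f''(4.5449) = -5.9161 < 0 → local maximum

Critical points: x = acos(-1/6) ≈ 1.7382 (local minimum); x = -acos(-1/6) + 2*pi ≈ 4.5449 (local maximum)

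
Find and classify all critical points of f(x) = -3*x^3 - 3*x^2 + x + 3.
f'(x) = -9*x^2 - 6*x + 1

Solve f'(x) = 0:
  9*x^2 + 6*x - 1 = 0 has no rational roots; quadratic formula: x = (-6 ± √72)/18.
  ⇒ x = -sqrt(2)/3 - 1/3 ≈ -0.8047, -1/3 + sqrt(2)/3 ≈ 0.1381

f''(x) = -18*x - 6
Second-derivative test at each critical point:
  f''(-0.8047) = 8.4853 > 0 → local minimum
  f''(0.1381) = -8.4853 < 0 → local maximum

Critical points: x = -sqrt(2)/3 - 1/3 ≈ -0.8047 (local minimum); x = -1/3 + sqrt(2)/3 ≈ 0.1381 (local maximum)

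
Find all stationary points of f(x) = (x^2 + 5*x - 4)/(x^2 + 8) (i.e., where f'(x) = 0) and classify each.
f'(x) = (-5*x^2 + 24*x + 40)/(x^4 + 16*x^2 + 64)

Solve f'(x) = 0:
  f'(x) = -(5*x^2 - 24*x - 40)/(x^2 + 8)^2; the denominator is positive wherever f is defined, so f'(x) = 0 ⇔ -5*x^2 + 24*x + 40 = 0.
  5*x^2 - 24*x - 40 = 0 has no rational roots; quadratic formula: x = (24 ± √1376)/10.
  ⇒ x = 12/5 - 2*sqrt(86)/5 ≈ -1.3094, 12/5 + 2*sqrt(86)/5 ≈ 6.1094

f''(x) = 2*(5*x^3 - 36*x^2 - 120*x + 96)/(x^6 + 24*x^4 + 192*x^2 + 512)
Second-derivative test at each critical point:
  f''(-1.3094) = 0.3931 > 0 → local minimum
  f''(6.1094) = -0.0181 < 0 → local maximum

Critical points: x = 12/5 - 2*sqrt(86)/5 ≈ -1.3094 (local minimum); x = 12/5 + 2*sqrt(86)/5 ≈ 6.1094 (local maximum)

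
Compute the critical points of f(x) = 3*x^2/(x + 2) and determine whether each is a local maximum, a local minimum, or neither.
f'(x) = 3*x*(x + 4)/(x^2 + 4*x + 4)

Solve f'(x) = 0:
  f'(x) = 3*x*(x + 4)/(x + 2)^2; the denominator is positive wherever f is defined, so f'(x) = 0 ⇔ 3*x^2 + 12*x = 0.
  Factor: 3*x^2 + 12*x = 3*x*(x + 4) = 0.
  ⇒ x = -4, 0

f''(x) = 24/(x^3 + 6*x^2 + 12*x + 8)
Second-derivative test at each critical point:
  f''(-4) = -3 < 0 → local maximum
  f''(0) = 3 > 0 → local minimum

Critical points: x = -4 (local maximum); x = 0 (local minimum)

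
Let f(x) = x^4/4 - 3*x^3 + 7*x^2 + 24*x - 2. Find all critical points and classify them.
f'(x) = x^3 - 9*x^2 + 14*x + 24

Solve f'(x) = 0:
  Factor: x^3 - 9*x^2 + 14*x + 24 = (x - 6)*(x - 4)*(x + 1) = 0.
  ⇒ x = -1, 4, 6

f''(x) = 3*x^2 - 18*x + 14
Second-derivative test at each critical point:
  f''(-1) = 35 > 0 → local minimum
  f''(4) = -10 < 0 → local maximum
  f''(6) = 14 > 0 → local minimum

Critical points: x = -1 (local minimum); x = 4 (local maximum); x = 6 (local minimum)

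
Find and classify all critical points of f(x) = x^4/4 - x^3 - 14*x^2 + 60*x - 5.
f'(x) = x^3 - 3*x^2 - 28*x + 60

Solve f'(x) = 0:
  Factor: x^3 - 3*x^2 - 28*x + 60 = (x - 6)*(x - 2)*(x + 5) = 0.
  ⇒ x = -5, 2, 6

f''(x) = 3*x^2 - 6*x - 28
Second-derivative test at each critical point:
  f''(-5) = 77 > 0 → local minimum
  f''(2) = -28 < 0 → local maximum
  f''(6) = 44 > 0 → local minimum

Critical points: x = -5 (local minimum); x = 2 (local maximum); x = 6 (local minimum)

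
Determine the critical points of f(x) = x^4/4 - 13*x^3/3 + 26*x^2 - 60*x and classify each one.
f'(x) = x^3 - 13*x^2 + 52*x - 60

Solve f'(x) = 0:
  Factor: x^3 - 13*x^2 + 52*x - 60 = (x - 6)*(x - 5)*(x - 2) = 0.
  ⇒ x = 2, 5, 6

f''(x) = 3*x^2 - 26*x + 52
Second-derivative test at each critical point:
  f''(2) = 12 > 0 → local minimum
  f''(5) = -3 < 0 → local maximum
  f''(6) = 4 > 0 → local minimum

Critical points: x = 2 (local minimum); x = 5 (local maximum); x = 6 (local minimum)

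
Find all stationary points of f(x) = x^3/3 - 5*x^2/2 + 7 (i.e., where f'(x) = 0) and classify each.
f'(x) = x*(x - 5)

Solve f'(x) = 0:
  Factor: x^2 - 5*x = x*(x - 5) = 0.
  ⇒ x = 0, 5

f''(x) = 2*x - 5
Second-derivative test at each critical point:
  f''(0) = -5 < 0 → local maximum
  f''(5) = 5 > 0 → local minimum

Critical points: x = 0 (local maximum); x = 5 (local minimum)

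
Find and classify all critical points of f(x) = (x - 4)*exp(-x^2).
f'(x) = (-2*x*(x - 4) + 1)*exp(-x^2)

Solve f'(x) = 0:
  f'(x) = (-2*x^2 + 8*x + 1)·exp(-x^2) and exp(-x^2) > 0 for every x, so f'(x) = 0 ⇔ -2*x^2 + 8*x + 1 = 0.
  2*x^2 - 8*x - 1 = 0 has no rational roots; quadratic formula: x = (8 ± √72)/4.
  ⇒ x = 2 - 3*sqrt(2)/2 ≈ -0.1213, 2 + 3*sqrt(2)/2 ≈ 4.1213

f''(x) = 2*(2*x^2*(x - 4) - 3*x + 4)*exp(-x^2)
Second-derivative test at each critical point:
  f''(-0.1213) = 8.3613 > 0 → local minimum
  f''(4.1213) = -3.565e-07 < 0 → local maximum

Critical points: x = 2 - 3*sqrt(2)/2 ≈ -0.1213 (local minimum); x = 2 + 3*sqrt(2)/2 ≈ 4.1213 (local maximum)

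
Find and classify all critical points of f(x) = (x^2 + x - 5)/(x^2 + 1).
f'(x) = (-x^2 + 12*x + 1)/(x^4 + 2*x^2 + 1)

Solve f'(x) = 0:
  f'(x) = -(x^2 - 12*x - 1)/(x^2 + 1)^2; the denominator is positive wherever f is defined, so f'(x) = 0 ⇔ -x^2 + 12*x + 1 = 0.
  x^2 - 12*x - 1 = 0 has no rational roots; quadratic formula: x = (12 ± √148)/2.
  ⇒ x = 6 - sqrt(37) ≈ -0.0828, 6 + sqrt(37) ≈ 12.0828

f''(x) = 2*(x^3 - 18*x^2 - 3*x + 6)/(x^6 + 3*x^4 + 3*x^2 + 1)
Second-derivative test at each critical point:
  f''(-0.0828) = 12.0006 > 0 → local minimum
  f''(12.0828) = -0.0006 < 0 → local maximum

Critical points: x = 6 - sqrt(37) ≈ -0.0828 (local minimum); x = 6 + sqrt(37) ≈ 12.0828 (local maximum)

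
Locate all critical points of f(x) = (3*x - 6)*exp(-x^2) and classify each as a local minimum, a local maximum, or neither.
f'(x) = 3*(-2*x*(x - 2) + 1)*exp(-x^2)

Solve f'(x) = 0:
  f'(x) = (-6*x^2 + 12*x + 3)·exp(-x^2) and exp(-x^2) > 0 for every x, so f'(x) = 0 ⇔ -6*x^2 + 12*x + 3 = 0.
  Factor: -6*x^2 + 12*x + 3 = -3*(2*x^2 - 4*x - 1); 2*x^2 - 4*x - 1 = 0 has no rational roots; quadratic formula: x = (4 ± √24)/4.
  ⇒ x = 1 - sqrt(6)/2 ≈ -0.2247, 1 + sqrt(6)/2 ≈ 2.2247

f''(x) = 6*(2*x^2*(x - 2) - 3*x + 2)*exp(-x^2)
Second-derivative test at each critical point:
  f''(-0.2247) = 13.9730 > 0 → local minimum
  f''(2.2247) = -0.1042 < 0 → local maximum

Critical points: x = 1 - sqrt(6)/2 ≈ -0.2247 (local minimum); x = 1 + sqrt(6)/2 ≈ 2.2247 (local maximum)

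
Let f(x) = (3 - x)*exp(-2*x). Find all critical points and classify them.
f'(x) = (2*x - 7)*exp(-2*x)

Solve f'(x) = 0:
  f'(x) = (2*x - 7)·exp(-2*x) and exp(-2*x) > 0 for every x, so f'(x) = 0 ⇔ 2*x - 7 = 0.
  2*x - 7 = 0.
  ⇒ x = 7/2

f''(x) = 4*(4 - x)*exp(-2*x)
Second-derivative test at each critical point:
  f''(7/2) = 0.0018 > 0 → local minimum

Critical points: x = 7/2 (local minimum)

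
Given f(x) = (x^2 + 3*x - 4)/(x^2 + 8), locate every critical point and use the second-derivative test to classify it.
f'(x) = 3*(-x^2 + 8*x + 8)/(x^4 + 16*x^2 + 64)

Solve f'(x) = 0:
  f'(x) = -3*(x^2 - 8*x - 8)/(x^2 + 8)^2; the denominator is positive wherever f is defined, so f'(x) = 0 ⇔ -3*x^2 + 24*x + 24 = 0.
  Factor: -3*x^2 + 24*x + 24 = -3*(x^2 - 8*x - 8); x^2 - 8*x - 8 = 0 has no rational roots; quadratic formula: x = (8 ± √96)/2.
  ⇒ x = 4 - 2*sqrt(6) ≈ -0.8990, 4 + 2*sqrt(6) ≈ 8.8990

f''(x) = 6*(x^3 - 12*x^2 - 24*x + 32)/(x^6 + 24*x^4 + 192*x^2 + 512)
Second-derivative test at each critical point:
  f''(-0.8990) = 0.3789 > 0 → local minimum
  f''(8.8990) = -0.0039 < 0 → local maximum

Critical points: x = 4 - 2*sqrt(6) ≈ -0.8990 (local minimum); x = 4 + 2*sqrt(6) ≈ 8.8990 (local maximum)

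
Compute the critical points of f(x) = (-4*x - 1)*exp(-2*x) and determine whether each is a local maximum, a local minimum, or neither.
f'(x) = 2*(4*x - 1)*exp(-2*x)

Solve f'(x) = 0:
  f'(x) = (8*x - 2)·exp(-2*x) and exp(-2*x) > 0 for every x, so f'(x) = 0 ⇔ 8*x - 2 = 0.
  Factor: 8*x - 2 = 2*(4*x - 1) = 0.
  ⇒ x = 1/4

f''(x) = 4*(3 - 4*x)*exp(-2*x)
Second-derivative test at each critical point:
  f''(1/4) = 4.8522 > 0 → local minimum

Critical points: x = 1/4 (local minimum)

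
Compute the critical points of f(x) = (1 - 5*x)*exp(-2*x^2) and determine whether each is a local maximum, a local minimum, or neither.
f'(x) = (4*x*(5*x - 1) - 5)*exp(-2*x^2)

Solve f'(x) = 0:
  f'(x) = (20*x^2 - 4*x - 5)·exp(-2*x^2) and exp(-2*x^2) > 0 for every x, so f'(x) = 0 ⇔ 20*x^2 - 4*x - 5 = 0.
  20*x^2 - 4*x - 5 = 0 has no rational roots; quadratic formula: x = (4 ± √416)/40.
  ⇒ x = 1/10 - sqrt(26)/10 ≈ -0.4099, 1/10 + sqrt(26)/10 ≈ 0.6099

f''(x) = 4*(4*x^2*(1 - 5*x) + 15*x - 1)*exp(-2*x^2)
Second-derivative test at each critical point:
  f''(-0.4099) = -14.5749 < 0 → local maximum
  f''(0.6099) = 9.6928 > 0 → local minimum

Critical points: x = 1/10 - sqrt(26)/10 ≈ -0.4099 (local maximum); x = 1/10 + sqrt(26)/10 ≈ 0.6099 (local minimum)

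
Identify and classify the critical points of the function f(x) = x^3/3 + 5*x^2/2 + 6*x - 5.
f'(x) = x^2 + 5*x + 6

Solve f'(x) = 0:
  Factor: x^2 + 5*x + 6 = (x + 2)*(x + 3) = 0.
  ⇒ x = -3, -2

f''(x) = 2*x + 5
Second-derivative test at each critical point:
  f''(-3) = -1 < 0 → local maximum
  f''(-2) = 1 > 0 → local minimum

Critical points: x = -3 (local maximum); x = -2 (local minimum)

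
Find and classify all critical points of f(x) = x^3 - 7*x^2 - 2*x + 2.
f'(x) = 3*x^2 - 14*x - 2

Solve f'(x) = 0:
  3*x^2 - 14*x - 2 = 0 has no rational roots; quadratic formula: x = (14 ± √220)/6.
  ⇒ x = 7/3 - sqrt(55)/3 ≈ -0.1387, 7/3 + sqrt(55)/3 ≈ 4.8054

f''(x) = 6*x - 14
Second-derivative test at each critical point:
  f''(-0.1387) = -14.8324 < 0 → local maximum
  f''(4.8054) = 14.8324 > 0 → local minimum

Critical points: x = 7/3 - sqrt(55)/3 ≈ -0.1387 (local maximum); x = 7/3 + sqrt(55)/3 ≈ 4.8054 (local minimum)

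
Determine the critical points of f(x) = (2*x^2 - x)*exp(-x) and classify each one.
f'(x) = (-2*x^2 + 5*x - 1)*exp(-x)

Solve f'(x) = 0:
  f'(x) = (-2*x^2 + 5*x - 1)·exp(-x) and exp(-x) > 0 for every x, so f'(x) = 0 ⇔ -2*x^2 + 5*x - 1 = 0.
  2*x^2 - 5*x + 1 = 0 has no rational roots; quadratic formula: x = (5 ± √17)/4.
  ⇒ x = 5/4 - sqrt(17)/4 ≈ 0.2192, sqrt(17)/4 + 5/4 ≈ 2.2808

f''(x) = (2*x^2 - 9*x + 6)*exp(-x)
Second-derivative test at each critical point:
  f''(0.2192) = 3.3114 > 0 → local minimum
  f''(2.2808) = -0.4214 < 0 → local maximum

Critical points: x = 5/4 - sqrt(17)/4 ≈ 0.2192 (local minimum); x = sqrt(17)/4 + 5/4 ≈ 2.2808 (local maximum)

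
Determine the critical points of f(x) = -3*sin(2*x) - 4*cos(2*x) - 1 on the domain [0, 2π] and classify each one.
f'(x) = 8*sin(2*x) - 6*cos(2*x)

Solve f'(x) = 0 on [0, 2π]:
  f'(x) = 0 ⇔ -3*cos(2*x) = -4*sin(2*x) ⇔ tan(2*x) = 3/4, i.e. 2*x = arctan(3/4) + nπ; keep the solutions lying in [0, 2π].
  ⇒ x = atan(3/4)/2 ≈ 0.3218, atan(3/4)/2 + pi/2 ≈ 1.8925, atan(3/4)/2 + pi ≈ 3.4633, atan(3/4)/2 + 3*pi/2 ≈ 5.0341

f''(x) = 12*sin(2*x) + 16*cos(2*x)
Second-derivative test at each critical point:
  f''(0.3218) = 20 > 0 → local minimum
  f''(1.8925) = -20 < 0 → local maximum
  f''(3.4633) = 20 > 0 → local minimum
  f''(5.0341) = -20 < 0 → local maximum

Critical points: x = atan(3/4)/2 ≈ 0.3218 (local minimum); x = atan(3/4)/2 + pi/2 ≈ 1.8925 (local maximum); x = atan(3/4)/2 + pi ≈ 3.4633 (local minimum); x = atan(3/4)/2 + 3*pi/2 ≈ 5.0341 (local maximum)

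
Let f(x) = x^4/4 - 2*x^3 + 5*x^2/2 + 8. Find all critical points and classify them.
f'(x) = x*(x^2 - 6*x + 5)

Solve f'(x) = 0:
  Factor: x^3 - 6*x^2 + 5*x = x*(x - 5)*(x - 1) = 0.
  ⇒ x = 0, 1, 5

f''(x) = 3*x^2 - 12*x + 5
Second-derivative test at each critical point:
  f''(0) = 5 > 0 → local minimum
  f''(1) = -4 < 0 → local maximum
  f''(5) = 20 > 0 → local minimum

Critical points: x = 0 (local minimum); x = 1 (local maximum); x = 5 (local minimum)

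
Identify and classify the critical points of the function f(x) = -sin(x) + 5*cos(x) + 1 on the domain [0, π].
f'(x) = -5*sin(x) - cos(x)

Solve f'(x) = 0 on [0, π]:
  f'(x) = 0 ⇔ -cos(x) = 5*sin(x) ⇔ tan(x) = -1/5, i.e. x = arctan(-1/5) + nπ; keep the solutions lying in [0, π].
  ⇒ x = pi - atan(1/5) ≈ 2.9442

f''(x) = sin(x) - 5*cos(x)
Second-derivative test at each critical point:
  f''(2.9442) = 5.0990 > 0 → local minimum

Critical points: x = pi - atan(1/5) ≈ 2.9442 (local minimum)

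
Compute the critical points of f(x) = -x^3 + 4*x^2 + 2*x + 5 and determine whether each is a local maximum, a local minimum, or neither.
f'(x) = -3*x^2 + 8*x + 2

Solve f'(x) = 0:
  3*x^2 - 8*x - 2 = 0 has no rational roots; quadratic formula: x = (8 ± √88)/6.
  ⇒ x = 4/3 - sqrt(22)/3 ≈ -0.2301, 4/3 + sqrt(22)/3 ≈ 2.8968

f''(x) = 8 - 6*x
Second-derivative test at each critical point:
  f''(-0.2301) = 9.3808 > 0 → local minimum
  f''(2.8968) = -9.3808 < 0 → local maximum

Critical points: x = 4/3 - sqrt(22)/3 ≈ -0.2301 (local minimum); x = 4/3 + sqrt(22)/3 ≈ 2.8968 (local maximum)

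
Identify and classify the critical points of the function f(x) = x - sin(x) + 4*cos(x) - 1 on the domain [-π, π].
f'(x) = -4*sin(x) - cos(x) + 1

Solve f'(x) = 0 on [-π, π]:
  f'(x) = 0 ⇔ -4*sin(x) - cos(x) = -1. Write the left side as R·cos(x + φ) with R = √((-1)² + 4²) = sqrt(17), cos φ = -sqrt(17)/17, sin φ = 4*sqrt(17)/17; then cos(x + φ) = -sqrt(17)/17. Solve for x and keep the solutions lying in [-π, π].
  ⇒ x = 0, pi - atan(8/15) ≈ 2.6516

f''(x) = sin(x) - 4*cos(x)
Second-derivative test at each critical point:
  f''(0) = -4 < 0 → local maximum
  f''(2.6516) = 4 > 0 → local minimum

Critical points: x = 0 (local maximum); x = pi - atan(8/15) ≈ 2.6516 (local minimum)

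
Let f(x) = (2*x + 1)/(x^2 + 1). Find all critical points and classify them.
f'(x) = 2*(-x^2 - x + 1)/(x^4 + 2*x^2 + 1)

Solve f'(x) = 0:
  f'(x) = -2*(x^2 + x - 1)/(x^2 + 1)^2; the denominator is positive wherever f is defined, so f'(x) = 0 ⇔ -2*x^2 - 2*x + 2 = 0.
  Factor: -2*x^2 - 2*x + 2 = -2*(x^2 + x - 1); x^2 + x - 1 = 0 has no rational roots; quadratic formula: x = (-1 ± √5)/2.
  ⇒ x = -sqrt(5)/2 - 1/2 ≈ -1.6180, -1/2 + sqrt(5)/2 ≈ 0.6180

f''(x) = 2*(4*x^2*(2*x + 1) - (6*x + 1)*(x^2 + 1))/(x^2 + 1)^3
Second-derivative test at each critical point:
  f''(-1.6180) = 0.3416 > 0 → local minimum
  f''(0.6180) = -2.3416 < 0 → local maximum

Critical points: x = -sqrt(5)/2 - 1/2 ≈ -1.6180 (local minimum); x = -1/2 + sqrt(5)/2 ≈ 0.6180 (local maximum)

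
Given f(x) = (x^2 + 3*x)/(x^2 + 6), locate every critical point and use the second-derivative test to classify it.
f'(x) = 3*(-x^2 + 4*x + 6)/(x^4 + 12*x^2 + 36)

Solve f'(x) = 0:
  f'(x) = -3*(x^2 - 4*x - 6)/(x^2 + 6)^2; the denominator is positive wherever f is defined, so f'(x) = 0 ⇔ -3*x^2 + 12*x + 18 = 0.
  Factor: -3*x^2 + 12*x + 18 = -3*(x^2 - 4*x - 6); x^2 - 4*x - 6 = 0 has no rational roots; quadratic formula: x = (4 ± √40)/2.
  ⇒ x = 2 - sqrt(10) ≈ -1.1623, 2 + sqrt(10) ≈ 5.1623

f''(x) = 6*(x^3 - 6*x^2 - 18*x + 12)/(x^6 + 18*x^4 + 108*x^2 + 216)
Second-derivative test at each critical point:
  f''(-1.1623) = 0.3511 > 0 → local minimum
  f''(5.1623) = -0.0178 < 0 → local maximum

Critical points: x = 2 - sqrt(10) ≈ -1.1623 (local minimum); x = 2 + sqrt(10) ≈ 5.1623 (local maximum)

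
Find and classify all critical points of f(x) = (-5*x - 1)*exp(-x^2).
f'(x) = (2*x*(5*x + 1) - 5)*exp(-x^2)

Solve f'(x) = 0:
  f'(x) = (10*x^2 + 2*x - 5)·exp(-x^2) and exp(-x^2) > 0 for every x, so f'(x) = 0 ⇔ 10*x^2 + 2*x - 5 = 0.
  10*x^2 + 2*x - 5 = 0 has no rational roots; quadratic formula: x = (-2 ± √204)/20.
  ⇒ x = -sqrt(51)/10 - 1/10 ≈ -0.8141, -1/10 + sqrt(51)/10 ≈ 0.6141

f''(x) = 2*(-10*x^3 - 2*x^2 + 15*x + 1)*exp(-x^2)
Second-derivative test at each critical point:
  f''(-0.8141) = -7.3613 < 0 → local maximum
  f''(0.6141) = 9.7952 > 0 → local minimum

Critical points: x = -sqrt(51)/10 - 1/10 ≈ -0.8141 (local maximum); x = -1/10 + sqrt(51)/10 ≈ 0.6141 (local minimum)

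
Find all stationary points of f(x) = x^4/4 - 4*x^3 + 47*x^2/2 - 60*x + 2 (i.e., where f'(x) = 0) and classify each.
f'(x) = x^3 - 12*x^2 + 47*x - 60

Solve f'(x) = 0:
  Factor: x^3 - 12*x^2 + 47*x - 60 = (x - 5)*(x - 4)*(x - 3) = 0.
  ⇒ x = 3, 4, 5

f''(x) = 3*x^2 - 24*x + 47
Second-derivative test at each critical point:
  f''(3) = 2 > 0 → local minimum
  f''(4) = -1 < 0 → local maximum
  f''(5) = 2 > 0 → local minimum

Critical points: x = 3 (local minimum); x = 4 (local maximum); x = 5 (local minimum)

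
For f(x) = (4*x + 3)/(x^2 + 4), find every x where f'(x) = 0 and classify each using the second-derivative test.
f'(x) = 2*(-2*x^2 - 3*x + 8)/(x^4 + 8*x^2 + 16)

Solve f'(x) = 0:
  f'(x) = -2*(2*x^2 + 3*x - 8)/(x^2 + 4)^2; the denominator is positive wherever f is defined, so f'(x) = 0 ⇔ -4*x^2 - 6*x + 16 = 0.
  Factor: -4*x^2 - 6*x + 16 = -2*(2*x^2 + 3*x - 8); 2*x^2 + 3*x - 8 = 0 has no rational roots; quadratic formula: x = (-3 ± √73)/4.
  ⇒ x = -sqrt(73)/4 - 3/4 ≈ -2.8860, -3/4 + sqrt(73)/4 ≈ 1.3860

f''(x) = 2*(4*x^2*(4*x + 3) - 3*(4*x + 1)*(x^2 + 4))/(x^2 + 4)^3
Second-derivative test at each critical point:
  f''(-2.8860) = 0.1124 > 0 → local minimum
  f''(1.3860) = -0.4874 < 0 → local maximum

Critical points: x = -sqrt(73)/4 - 3/4 ≈ -2.8860 (local minimum); x = -3/4 + sqrt(73)/4 ≈ 1.3860 (local maximum)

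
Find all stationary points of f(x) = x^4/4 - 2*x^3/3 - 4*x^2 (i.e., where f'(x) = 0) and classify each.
f'(x) = x*(x^2 - 2*x - 8)

Solve f'(x) = 0:
  Factor: x^3 - 2*x^2 - 8*x = x*(x - 4)*(x + 2) = 0.
  ⇒ x = -2, 0, 4

f''(x) = 3*x^2 - 4*x - 8
Second-derivative test at each critical point:
  f''(-2) = 12 > 0 → local minimum
  f''(0) = -8 < 0 → local maximum
  f''(4) = 24 > 0 → local minimum

Critical points: x = -2 (local minimum); x = 0 (local maximum); x = 4 (local minimum)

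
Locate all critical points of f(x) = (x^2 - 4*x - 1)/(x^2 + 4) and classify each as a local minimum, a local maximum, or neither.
f'(x) = 2*(2*x^2 + 5*x - 8)/(x^4 + 8*x^2 + 16)

Solve f'(x) = 0:
  f'(x) = 2*(2*x^2 + 5*x - 8)/(x^2 + 4)^2; the denominator is positive wherever f is defined, so f'(x) = 0 ⇔ 4*x^2 + 10*x - 16 = 0.
  Factor: 4*x^2 + 10*x - 16 = 2*(2*x^2 + 5*x - 8); 2*x^2 + 5*x - 8 = 0 has no rational roots; quadratic formula: x = (-5 ± √89)/4.
  ⇒ x = -sqrt(89)/4 - 5/4 ≈ -3.6085, -5/4 + sqrt(89)/4 ≈ 1.1085

f''(x) = 2*(-4*x^3 - 15*x^2 + 48*x + 20)/(x^6 + 12*x^4 + 48*x^2 + 64)
Second-derivative test at each critical point:
  f''(-3.6085) = -0.0651 < 0 → local maximum
  f''(1.1085) = 0.6901 > 0 → local minimum

Critical points: x = -sqrt(89)/4 - 5/4 ≈ -3.6085 (local maximum); x = -5/4 + sqrt(89)/4 ≈ 1.1085 (local minimum)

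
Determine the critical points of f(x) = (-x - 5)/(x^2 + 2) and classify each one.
f'(x) = (-x^2 + 2*x*(x + 5) - 2)/(x^2 + 2)^2

Solve f'(x) = 0:
  f'(x) = (x^2 + 10*x - 2)/(x^2 + 2)^2; the denominator is positive wherever f is defined, so f'(x) = 0 ⇔ x^2 + 10*x - 2 = 0.
  x^2 + 10*x - 2 = 0 has no rational roots; quadratic formula: x = (-10 ± √108)/2.
  ⇒ x = -3*sqrt(3) - 5 ≈ -10.1962, -5 + 3*sqrt(3) ≈ 0.1962

f''(x) = 2*(-4*x^2*(x + 5) + (3*x + 5)*(x^2 + 2))/(x^2 + 2)^3
Second-derivative test at each critical point:
  f''(-10.1962) = -0.0009 < 0 → local maximum
  f''(0.1962) = 2.5009 > 0 → local minimum

Critical points: x = -3*sqrt(3) - 5 ≈ -10.1962 (local maximum); x = -5 + 3*sqrt(3) ≈ 0.1962 (local minimum)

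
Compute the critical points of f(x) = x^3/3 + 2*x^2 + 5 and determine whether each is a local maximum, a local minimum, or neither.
f'(x) = x*(x + 4)

Solve f'(x) = 0:
  Factor: x^2 + 4*x = x*(x + 4) = 0.
  ⇒ x = -4, 0

f''(x) = 2*x + 4
Second-derivative test at each critical point:
  f''(-4) = -4 < 0 → local maximum
  f''(0) = 4 > 0 → local minimum

Critical points: x = -4 (local maximum); x = 0 (local minimum)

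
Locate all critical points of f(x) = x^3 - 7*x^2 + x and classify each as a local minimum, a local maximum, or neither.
f'(x) = 3*x^2 - 14*x + 1

Solve f'(x) = 0:
  3*x^2 - 14*x + 1 = 0 has no rational roots; quadratic formula: x = (14 ± √184)/6.
  ⇒ x = 7/3 - sqrt(46)/3 ≈ 0.0726, sqrt(46)/3 + 7/3 ≈ 4.5941

f''(x) = 6*x - 14
Second-derivative test at each critical point:
  f''(0.0726) = -13.5647 < 0 → local maximum
  f''(4.5941) = 13.5647 > 0 → local minimum

Critical points: x = 7/3 - sqrt(46)/3 ≈ 0.0726 (local maximum); x = sqrt(46)/3 + 7/3 ≈ 4.5941 (local minimum)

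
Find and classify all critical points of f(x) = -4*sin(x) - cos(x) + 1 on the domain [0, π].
f'(x) = sin(x) - 4*cos(x)

Solve f'(x) = 0 on [0, π]:
  f'(x) = 0 ⇔ -4*cos(x) = -sin(x) ⇔ tan(x) = 4, i.e. x = arctan(4) + nπ; keep the solutions lying in [0, π].
  ⇒ x = atan(4) ≈ 1.3258

f''(x) = 4*sin(x) + cos(x)
Second-derivative test at each critical point:
  f''(1.3258) = 4.1231 > 0 → local minimum

Critical points: x = atan(4) ≈ 1.3258 (local minimum)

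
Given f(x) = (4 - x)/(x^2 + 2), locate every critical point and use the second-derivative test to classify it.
f'(x) = (-x^2 + 2*x*(x - 4) - 2)/(x^2 + 2)^2

Solve f'(x) = 0:
  f'(x) = (x^2 - 8*x - 2)/(x^2 + 2)^2; the denominator is positive wherever f is defined, so f'(x) = 0 ⇔ x^2 - 8*x - 2 = 0.
  x^2 - 8*x - 2 = 0 has no rational roots; quadratic formula: x = (8 ± √72)/2.
  ⇒ x = 4 - 3*sqrt(2) ≈ -0.2426, 4 + 3*sqrt(2) ≈ 8.2426

f''(x) = 2*(4*x^2*(4 - x) + (3*x - 4)*(x^2 + 2))/(x^2 + 2)^3
Second-derivative test at each critical point:
  f''(-0.2426) = -2.0017 < 0 → local maximum
  f''(8.2426) = 0.0017 > 0 → local minimum

Critical points: x = 4 - 3*sqrt(2) ≈ -0.2426 (local maximum); x = 4 + 3*sqrt(2) ≈ 8.2426 (local minimum)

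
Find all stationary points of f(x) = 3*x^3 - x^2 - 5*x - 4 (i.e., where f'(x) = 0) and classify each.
f'(x) = 9*x^2 - 2*x - 5

Solve f'(x) = 0:
  9*x^2 - 2*x - 5 = 0 has no rational roots; quadratic formula: x = (2 ± √184)/18.
  ⇒ x = 1/9 - sqrt(46)/9 ≈ -0.6425, 1/9 + sqrt(46)/9 ≈ 0.8647

f''(x) = 18*x - 2
Second-derivative test at each critical point:
  f''(-0.6425) = -13.5647 < 0 → local maximum
  f''(0.8647) = 13.5647 > 0 → local minimum

Critical points: x = 1/9 - sqrt(46)/9 ≈ -0.6425 (local maximum); x = 1/9 + sqrt(46)/9 ≈ 0.8647 (local minimum)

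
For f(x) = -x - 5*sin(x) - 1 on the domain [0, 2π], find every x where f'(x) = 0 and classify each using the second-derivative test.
f'(x) = -5*cos(x) - 1

Solve f'(x) = 0 on [0, 2π]:
  f'(x) = 0 ⇔ cos(x) = -1/5, i.e. x = ±arccos(-1/5) + 2nπ; keep the solutions lying in [0, 2π].
  ⇒ x = acos(-1/5) ≈ 1.7722, -acos(-1/5) + 2*pi ≈ 4.5110

f''(x) = 5*sin(x)
Second-derivative test at each critical point:
  f''(1.7722) = 4.8990 > 0 → local minimum
  f''(4.5110) = -4.8990 < 0 → local maximum

Critical points: x = acos(-1/5) ≈ 1.7722 (local minimum); x = -acos(-1/5) + 2*pi ≈ 4.5110 (local maximum)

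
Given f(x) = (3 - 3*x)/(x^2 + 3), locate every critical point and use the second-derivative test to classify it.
f'(x) = 3*(-x^2 + 2*x*(x - 1) - 3)/(x^2 + 3)^2

Solve f'(x) = 0:
  f'(x) = 3*(x - 3)*(x + 1)/(x^2 + 3)^2; the denominator is positive wherever f is defined, so f'(x) = 0 ⇔ 3*x^2 - 6*x - 9 = 0.
  Factor: 3*x^2 - 6*x - 9 = 3*(x - 3)*(x + 1) = 0.
  ⇒ x = -1, 3

f''(x) = 6*(4*x^2*(1 - x) + (3*x - 1)*(x^2 + 3))/(x^2 + 3)^3
Second-derivative test at each critical point:
  f''(-1) = -3/4 < 0 → local maximum
  f''(3) = 1/12 > 0 → local minimum

Critical points: x = -1 (local maximum); x = 3 (local minimum)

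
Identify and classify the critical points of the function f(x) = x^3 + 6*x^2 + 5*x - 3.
f'(x) = 3*x^2 + 12*x + 5

Solve f'(x) = 0:
  3*x^2 + 12*x + 5 = 0 has no rational roots; quadratic formula: x = (-12 ± √84)/6.
  ⇒ x = -2 - sqrt(21)/3 ≈ -3.5275, -2 + sqrt(21)/3 ≈ -0.4725

f''(x) = 6*x + 12
Second-derivative test at each critical point:
  f''(-3.5275) = -9.1652 < 0 → local maximum
  f''(-0.4725) = 9.1652 > 0 → local minimum

Critical points: x = -2 - sqrt(21)/3 ≈ -3.5275 (local maximum); x = -2 + sqrt(21)/3 ≈ -0.4725 (local minimum)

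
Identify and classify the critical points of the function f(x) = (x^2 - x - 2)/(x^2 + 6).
f'(x) = (x^2 + 16*x - 6)/(x^4 + 12*x^2 + 36)

Solve f'(x) = 0:
  f'(x) = (x^2 + 16*x - 6)/(x^2 + 6)^2; the denominator is positive wherever f is defined, so f'(x) = 0 ⇔ x^2 + 16*x - 6 = 0.
  x^2 + 16*x - 6 = 0 has no rational roots; quadratic formula: x = (-16 ± √280)/2.
  ⇒ x = -sqrt(70) - 8 ≈ -16.3666, -8 + sqrt(70) ≈ 0.3666

f''(x) = 2*(-x^3 - 24*x^2 + 18*x + 48)/(x^6 + 18*x^4 + 108*x^2 + 216)
Second-derivative test at each critical point:
  f''(-16.3666) = -2.231e-04 < 0 → local maximum
  f''(0.3666) = 0.4447 > 0 → local minimum

Critical points: x = -sqrt(70) - 8 ≈ -16.3666 (local maximum); x = -8 + sqrt(70) ≈ 0.3666 (local minimum)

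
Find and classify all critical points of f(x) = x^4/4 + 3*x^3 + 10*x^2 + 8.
f'(x) = x*(x^2 + 9*x + 20)

Solve f'(x) = 0:
  Factor: x^3 + 9*x^2 + 20*x = x*(x + 4)*(x + 5) = 0.
  ⇒ x = -5, -4, 0

f''(x) = 3*x^2 + 18*x + 20
Second-derivative test at each critical point:
  f''(-5) = 5 > 0 → local minimum
  f''(-4) = -4 < 0 → local maximum
  f''(0) = 20 > 0 → local minimum

Critical points: x = -5 (local minimum); x = -4 (local maximum); x = 0 (local minimum)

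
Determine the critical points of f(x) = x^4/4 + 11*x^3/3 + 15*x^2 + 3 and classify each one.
f'(x) = x*(x^2 + 11*x + 30)

Solve f'(x) = 0:
  Factor: x^3 + 11*x^2 + 30*x = x*(x + 5)*(x + 6) = 0.
  ⇒ x = -6, -5, 0

f''(x) = 3*x^2 + 22*x + 30
Second-derivative test at each critical point:
  f''(-6) = 6 > 0 → local minimum
  f''(-5) = -5 < 0 → local maximum
  f''(0) = 30 > 0 → local minimum

Critical points: x = -6 (local minimum); x = -5 (local maximum); x = 0 (local minimum)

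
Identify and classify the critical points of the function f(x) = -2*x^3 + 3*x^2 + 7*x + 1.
f'(x) = -6*x^2 + 6*x + 7

Solve f'(x) = 0:
  6*x^2 - 6*x - 7 = 0 has no rational roots; quadratic formula: x = (6 ± √204)/12.
  ⇒ x = 1/2 - sqrt(51)/6 ≈ -0.6902, 1/2 + sqrt(51)/6 ≈ 1.6902

f''(x) = 6 - 12*x
Second-derivative test at each critical point:
  f''(-0.6902) = 14.2829 > 0 → local minimum
  f''(1.6902) = -14.2829 < 0 → local maximum

Critical points: x = 1/2 - sqrt(51)/6 ≈ -0.6902 (local minimum); x = 1/2 + sqrt(51)/6 ≈ 1.6902 (local maximum)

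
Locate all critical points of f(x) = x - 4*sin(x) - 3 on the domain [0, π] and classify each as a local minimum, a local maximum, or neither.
f'(x) = 1 - 4*cos(x)

Solve f'(x) = 0 on [0, π]:
  f'(x) = 0 ⇔ cos(x) = 1/4, i.e. x = ±arccos(1/4) + 2nπ; keep the solutions lying in [0, π].
  ⇒ x = acos(1/4) ≈ 1.3181

f''(x) = 4*sin(x)
Second-derivative test at each critical point:
  f''(1.3181) = 3.8730 > 0 → local minimum

Critical points: x = acos(1/4) ≈ 1.3181 (local minimum)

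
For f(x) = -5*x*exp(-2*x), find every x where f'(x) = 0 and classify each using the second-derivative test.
f'(x) = 5*(2*x - 1)*exp(-2*x)

Solve f'(x) = 0:
  f'(x) = (10*x - 5)·exp(-2*x) and exp(-2*x) > 0 for every x, so f'(x) = 0 ⇔ 10*x - 5 = 0.
  Factor: 10*x - 5 = 5*(2*x - 1) = 0.
  ⇒ x = 1/2

f''(x) = 20*(1 - x)*exp(-2*x)
Second-derivative test at each critical point:
  f''(1/2) = 3.6788 > 0 → local minimum

Critical points: x = 1/2 (local minimum)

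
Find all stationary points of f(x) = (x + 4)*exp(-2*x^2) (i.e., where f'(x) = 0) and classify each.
f'(x) = (-4*x*(x + 4) + 1)*exp(-2*x^2)

Solve f'(x) = 0:
  f'(x) = (-4*x^2 - 16*x + 1)·exp(-2*x^2) and exp(-2*x^2) > 0 for every x, so f'(x) = 0 ⇔ -4*x^2 - 16*x + 1 = 0.
  4*x^2 + 16*x - 1 = 0 has no rational roots; quadratic formula: x = (-16 ± √272)/8.
  ⇒ x = -sqrt(17)/2 - 2 ≈ -4.0616, -2 + sqrt(17)/2 ≈ 0.0616

f''(x) = 4*(4*x^2*(x + 4) - 3*x - 4)*exp(-2*x^2)
Second-derivative test at each critical point:
  f''(-4.0616) = 7.742e-14 > 0 → local minimum
  f''(0.0616) = -16.3679 < 0 → local maximum

Critical points: x = -sqrt(17)/2 - 2 ≈ -4.0616 (local minimum); x = -2 + sqrt(17)/2 ≈ 0.0616 (local maximum)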